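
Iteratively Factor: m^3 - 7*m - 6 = (m + 1)*(m^2 - m - 6) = (m - 3)*(m + 1)*(m + 2)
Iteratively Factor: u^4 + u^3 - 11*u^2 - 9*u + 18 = (u + 3)*(u^3 - 2*u^2 - 5*u + 6) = (u - 1)*(u + 3)*(u^2 - u - 6) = (u - 1)*(u + 2)*(u + 3)*(u - 3)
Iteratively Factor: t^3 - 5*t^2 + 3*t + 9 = (t + 1)*(t^2 - 6*t + 9) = (t - 3)*(t + 1)*(t - 3)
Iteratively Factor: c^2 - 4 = (c + 2)*(c - 2)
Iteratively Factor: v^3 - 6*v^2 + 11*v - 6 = (v - 3)*(v^2 - 3*v + 2) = (v - 3)*(v - 1)*(v - 2)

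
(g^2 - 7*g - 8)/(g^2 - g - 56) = (g + 1)/(g + 7)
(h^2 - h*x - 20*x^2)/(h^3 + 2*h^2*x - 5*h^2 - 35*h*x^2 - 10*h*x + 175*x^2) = (h + 4*x)/(h^2 + 7*h*x - 5*h - 35*x)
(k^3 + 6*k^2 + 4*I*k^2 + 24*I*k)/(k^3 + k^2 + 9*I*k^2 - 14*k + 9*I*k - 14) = k*(k^2 + 2*k*(3 + 2*I) + 24*I)/(k^3 + k^2*(1 + 9*I) + k*(-14 + 9*I) - 14)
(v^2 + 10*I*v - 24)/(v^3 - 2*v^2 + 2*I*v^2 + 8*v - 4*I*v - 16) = (v + 6*I)/(v^2 - 2*v*(1 + I) + 4*I)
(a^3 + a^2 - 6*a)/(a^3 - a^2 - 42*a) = (-a^2 - a + 6)/(-a^2 + a + 42)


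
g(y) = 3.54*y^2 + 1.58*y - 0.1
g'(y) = 7.08*y + 1.58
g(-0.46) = -0.08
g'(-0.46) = -1.68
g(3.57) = 50.66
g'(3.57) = 26.86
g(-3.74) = 43.51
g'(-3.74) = -24.90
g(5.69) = 123.50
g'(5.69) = 41.87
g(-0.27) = -0.27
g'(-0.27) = -0.33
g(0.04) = -0.03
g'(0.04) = 1.86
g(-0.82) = 0.98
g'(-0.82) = -4.23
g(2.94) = 35.14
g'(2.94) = 22.40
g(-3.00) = 27.02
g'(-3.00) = -19.66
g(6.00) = 136.82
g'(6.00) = 44.06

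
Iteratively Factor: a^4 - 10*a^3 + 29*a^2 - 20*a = (a)*(a^3 - 10*a^2 + 29*a - 20) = a*(a - 1)*(a^2 - 9*a + 20) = a*(a - 5)*(a - 1)*(a - 4)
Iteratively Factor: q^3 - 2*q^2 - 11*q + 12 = (q - 4)*(q^2 + 2*q - 3) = (q - 4)*(q + 3)*(q - 1)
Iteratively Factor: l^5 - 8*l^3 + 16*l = (l - 2)*(l^4 + 2*l^3 - 4*l^2 - 8*l) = (l - 2)^2*(l^3 + 4*l^2 + 4*l) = (l - 2)^2*(l + 2)*(l^2 + 2*l) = l*(l - 2)^2*(l + 2)*(l + 2)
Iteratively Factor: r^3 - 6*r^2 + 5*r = (r - 5)*(r^2 - r) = r*(r - 5)*(r - 1)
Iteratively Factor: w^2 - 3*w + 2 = (w - 1)*(w - 2)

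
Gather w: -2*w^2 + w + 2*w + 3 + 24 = -2*w^2 + 3*w + 27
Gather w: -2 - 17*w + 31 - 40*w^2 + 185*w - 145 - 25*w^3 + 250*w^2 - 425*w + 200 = -25*w^3 + 210*w^2 - 257*w + 84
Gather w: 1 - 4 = -3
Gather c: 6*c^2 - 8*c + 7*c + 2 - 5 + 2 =6*c^2 - c - 1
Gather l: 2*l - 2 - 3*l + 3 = 1 - l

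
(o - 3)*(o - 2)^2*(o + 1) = o^4 - 6*o^3 + 9*o^2 + 4*o - 12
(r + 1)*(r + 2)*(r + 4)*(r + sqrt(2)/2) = r^4 + sqrt(2)*r^3/2 + 7*r^3 + 7*sqrt(2)*r^2/2 + 14*r^2 + 8*r + 7*sqrt(2)*r + 4*sqrt(2)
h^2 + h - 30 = (h - 5)*(h + 6)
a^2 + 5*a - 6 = (a - 1)*(a + 6)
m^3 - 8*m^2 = m^2*(m - 8)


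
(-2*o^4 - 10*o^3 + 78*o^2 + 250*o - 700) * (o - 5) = -2*o^5 + 128*o^3 - 140*o^2 - 1950*o + 3500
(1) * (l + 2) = l + 2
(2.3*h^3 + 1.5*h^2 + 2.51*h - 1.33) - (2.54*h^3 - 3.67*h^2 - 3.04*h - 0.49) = -0.24*h^3 + 5.17*h^2 + 5.55*h - 0.84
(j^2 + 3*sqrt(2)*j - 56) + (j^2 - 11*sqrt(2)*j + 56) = 2*j^2 - 8*sqrt(2)*j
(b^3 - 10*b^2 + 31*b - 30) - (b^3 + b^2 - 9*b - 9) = -11*b^2 + 40*b - 21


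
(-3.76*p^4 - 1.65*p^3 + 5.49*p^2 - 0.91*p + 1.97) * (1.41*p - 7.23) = -5.3016*p^5 + 24.8583*p^4 + 19.6704*p^3 - 40.9758*p^2 + 9.357*p - 14.2431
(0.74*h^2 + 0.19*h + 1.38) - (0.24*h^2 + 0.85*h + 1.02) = 0.5*h^2 - 0.66*h + 0.36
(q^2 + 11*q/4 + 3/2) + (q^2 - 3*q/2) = 2*q^2 + 5*q/4 + 3/2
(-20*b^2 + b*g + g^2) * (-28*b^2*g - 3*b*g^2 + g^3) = 560*b^4*g + 32*b^3*g^2 - 51*b^2*g^3 - 2*b*g^4 + g^5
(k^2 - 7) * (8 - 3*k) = -3*k^3 + 8*k^2 + 21*k - 56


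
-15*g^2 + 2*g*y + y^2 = (-3*g + y)*(5*g + y)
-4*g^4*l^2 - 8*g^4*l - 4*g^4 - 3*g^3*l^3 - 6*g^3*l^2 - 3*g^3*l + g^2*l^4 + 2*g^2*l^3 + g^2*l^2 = (-4*g + l)*(g + l)*(g*l + g)^2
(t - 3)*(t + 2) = t^2 - t - 6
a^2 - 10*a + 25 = (a - 5)^2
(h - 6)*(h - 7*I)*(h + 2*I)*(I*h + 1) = I*h^4 + 6*h^3 - 6*I*h^3 - 36*h^2 + 9*I*h^2 + 14*h - 54*I*h - 84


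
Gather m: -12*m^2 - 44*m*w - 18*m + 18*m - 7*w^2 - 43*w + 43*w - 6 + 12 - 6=-12*m^2 - 44*m*w - 7*w^2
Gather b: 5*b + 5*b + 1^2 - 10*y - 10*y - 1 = 10*b - 20*y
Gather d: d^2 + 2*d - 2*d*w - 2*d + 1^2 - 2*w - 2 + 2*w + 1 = d^2 - 2*d*w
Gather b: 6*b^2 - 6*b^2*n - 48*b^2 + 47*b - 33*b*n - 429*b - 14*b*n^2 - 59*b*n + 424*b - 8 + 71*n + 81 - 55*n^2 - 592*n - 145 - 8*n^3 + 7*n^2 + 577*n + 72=b^2*(-6*n - 42) + b*(-14*n^2 - 92*n + 42) - 8*n^3 - 48*n^2 + 56*n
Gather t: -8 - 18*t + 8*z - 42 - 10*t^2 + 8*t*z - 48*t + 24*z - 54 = -10*t^2 + t*(8*z - 66) + 32*z - 104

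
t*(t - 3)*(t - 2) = t^3 - 5*t^2 + 6*t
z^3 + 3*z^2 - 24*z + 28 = (z - 2)^2*(z + 7)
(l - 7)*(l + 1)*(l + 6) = l^3 - 43*l - 42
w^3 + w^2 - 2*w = w*(w - 1)*(w + 2)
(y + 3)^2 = y^2 + 6*y + 9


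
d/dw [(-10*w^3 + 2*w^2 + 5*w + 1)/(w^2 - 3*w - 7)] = (-10*w^4 + 60*w^3 + 199*w^2 - 30*w - 32)/(w^4 - 6*w^3 - 5*w^2 + 42*w + 49)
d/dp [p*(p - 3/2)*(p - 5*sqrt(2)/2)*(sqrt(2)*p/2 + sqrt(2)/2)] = 2*sqrt(2)*p^3 - 15*p^2/2 - 3*sqrt(2)*p^2/4 - 3*sqrt(2)*p/2 + 5*p/2 + 15/4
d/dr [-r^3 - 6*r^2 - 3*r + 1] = -3*r^2 - 12*r - 3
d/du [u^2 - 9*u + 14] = 2*u - 9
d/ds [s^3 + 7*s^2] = s*(3*s + 14)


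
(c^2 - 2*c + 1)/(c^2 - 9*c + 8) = (c - 1)/(c - 8)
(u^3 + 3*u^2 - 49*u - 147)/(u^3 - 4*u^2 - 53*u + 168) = (u^2 - 4*u - 21)/(u^2 - 11*u + 24)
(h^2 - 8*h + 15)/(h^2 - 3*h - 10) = (h - 3)/(h + 2)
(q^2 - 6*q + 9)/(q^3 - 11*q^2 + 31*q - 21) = (q - 3)/(q^2 - 8*q + 7)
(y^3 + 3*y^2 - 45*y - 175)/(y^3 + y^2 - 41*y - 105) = (y + 5)/(y + 3)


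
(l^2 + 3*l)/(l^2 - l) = (l + 3)/(l - 1)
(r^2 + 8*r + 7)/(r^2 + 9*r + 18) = (r^2 + 8*r + 7)/(r^2 + 9*r + 18)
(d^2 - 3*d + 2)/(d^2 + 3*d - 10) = (d - 1)/(d + 5)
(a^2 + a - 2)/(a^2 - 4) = (a - 1)/(a - 2)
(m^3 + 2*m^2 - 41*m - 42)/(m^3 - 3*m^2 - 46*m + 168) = (m + 1)/(m - 4)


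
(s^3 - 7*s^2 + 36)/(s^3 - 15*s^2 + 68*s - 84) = (s^2 - s - 6)/(s^2 - 9*s + 14)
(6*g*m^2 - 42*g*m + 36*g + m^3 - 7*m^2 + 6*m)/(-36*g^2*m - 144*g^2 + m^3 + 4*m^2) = (-m^2 + 7*m - 6)/(6*g*m + 24*g - m^2 - 4*m)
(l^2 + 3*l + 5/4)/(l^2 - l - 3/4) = (2*l + 5)/(2*l - 3)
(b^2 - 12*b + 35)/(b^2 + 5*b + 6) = (b^2 - 12*b + 35)/(b^2 + 5*b + 6)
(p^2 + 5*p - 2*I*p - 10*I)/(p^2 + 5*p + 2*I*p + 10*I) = (p - 2*I)/(p + 2*I)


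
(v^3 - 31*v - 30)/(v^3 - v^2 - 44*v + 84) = (v^2 + 6*v + 5)/(v^2 + 5*v - 14)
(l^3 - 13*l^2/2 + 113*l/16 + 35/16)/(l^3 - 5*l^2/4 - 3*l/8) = (4*l^2 - 27*l + 35)/(2*l*(2*l - 3))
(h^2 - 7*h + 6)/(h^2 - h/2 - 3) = 2*(-h^2 + 7*h - 6)/(-2*h^2 + h + 6)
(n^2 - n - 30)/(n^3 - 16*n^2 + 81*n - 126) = (n + 5)/(n^2 - 10*n + 21)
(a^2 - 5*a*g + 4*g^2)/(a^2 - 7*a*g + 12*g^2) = (a - g)/(a - 3*g)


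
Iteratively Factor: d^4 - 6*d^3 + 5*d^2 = (d - 1)*(d^3 - 5*d^2) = (d - 5)*(d - 1)*(d^2) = d*(d - 5)*(d - 1)*(d)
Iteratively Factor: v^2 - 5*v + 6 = (v - 2)*(v - 3)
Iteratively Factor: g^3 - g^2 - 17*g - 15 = (g + 3)*(g^2 - 4*g - 5) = (g - 5)*(g + 3)*(g + 1)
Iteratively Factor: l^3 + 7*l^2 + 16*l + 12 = (l + 3)*(l^2 + 4*l + 4) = (l + 2)*(l + 3)*(l + 2)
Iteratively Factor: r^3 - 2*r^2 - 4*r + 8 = (r - 2)*(r^2 - 4) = (r - 2)*(r + 2)*(r - 2)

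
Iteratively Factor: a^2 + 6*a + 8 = (a + 4)*(a + 2)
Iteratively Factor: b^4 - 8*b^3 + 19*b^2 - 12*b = (b - 4)*(b^3 - 4*b^2 + 3*b) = (b - 4)*(b - 3)*(b^2 - b) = (b - 4)*(b - 3)*(b - 1)*(b)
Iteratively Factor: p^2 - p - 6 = (p + 2)*(p - 3)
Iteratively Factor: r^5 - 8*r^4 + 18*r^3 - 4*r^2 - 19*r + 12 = (r - 1)*(r^4 - 7*r^3 + 11*r^2 + 7*r - 12) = (r - 1)*(r + 1)*(r^3 - 8*r^2 + 19*r - 12) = (r - 1)^2*(r + 1)*(r^2 - 7*r + 12) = (r - 3)*(r - 1)^2*(r + 1)*(r - 4)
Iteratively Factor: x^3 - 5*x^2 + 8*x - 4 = (x - 2)*(x^2 - 3*x + 2) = (x - 2)*(x - 1)*(x - 2)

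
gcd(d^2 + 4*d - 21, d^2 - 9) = d - 3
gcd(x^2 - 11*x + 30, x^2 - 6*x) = x - 6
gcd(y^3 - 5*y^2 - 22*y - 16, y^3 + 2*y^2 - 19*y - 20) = y + 1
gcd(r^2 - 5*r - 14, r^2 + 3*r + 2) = r + 2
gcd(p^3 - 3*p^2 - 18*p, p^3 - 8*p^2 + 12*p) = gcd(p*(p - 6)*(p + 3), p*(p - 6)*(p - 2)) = p^2 - 6*p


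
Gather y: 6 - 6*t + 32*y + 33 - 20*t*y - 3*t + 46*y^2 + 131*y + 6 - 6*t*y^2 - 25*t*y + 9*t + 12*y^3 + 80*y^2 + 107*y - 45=12*y^3 + y^2*(126 - 6*t) + y*(270 - 45*t)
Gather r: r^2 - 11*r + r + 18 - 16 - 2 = r^2 - 10*r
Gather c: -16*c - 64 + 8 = -16*c - 56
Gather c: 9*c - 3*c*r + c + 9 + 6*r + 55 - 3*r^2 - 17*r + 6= c*(10 - 3*r) - 3*r^2 - 11*r + 70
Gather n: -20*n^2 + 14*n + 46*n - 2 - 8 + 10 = -20*n^2 + 60*n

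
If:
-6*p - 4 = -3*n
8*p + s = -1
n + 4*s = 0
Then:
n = 52/45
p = -4/45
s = -13/45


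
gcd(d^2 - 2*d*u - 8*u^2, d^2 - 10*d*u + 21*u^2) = 1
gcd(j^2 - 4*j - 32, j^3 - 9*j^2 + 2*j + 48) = j - 8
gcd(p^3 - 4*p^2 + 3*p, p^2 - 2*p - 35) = 1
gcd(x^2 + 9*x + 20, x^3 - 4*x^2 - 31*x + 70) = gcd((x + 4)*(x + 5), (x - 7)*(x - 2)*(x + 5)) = x + 5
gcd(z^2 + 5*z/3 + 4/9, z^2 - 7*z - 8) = 1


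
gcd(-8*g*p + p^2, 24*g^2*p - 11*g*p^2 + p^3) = -8*g*p + p^2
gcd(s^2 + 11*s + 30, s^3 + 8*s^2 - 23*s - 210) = s + 6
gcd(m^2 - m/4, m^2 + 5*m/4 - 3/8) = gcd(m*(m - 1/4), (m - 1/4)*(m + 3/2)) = m - 1/4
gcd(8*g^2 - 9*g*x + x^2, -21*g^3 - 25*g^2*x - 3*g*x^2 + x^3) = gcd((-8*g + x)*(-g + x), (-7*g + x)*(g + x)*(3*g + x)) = 1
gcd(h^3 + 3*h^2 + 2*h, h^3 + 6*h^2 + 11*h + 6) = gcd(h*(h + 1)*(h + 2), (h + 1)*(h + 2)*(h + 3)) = h^2 + 3*h + 2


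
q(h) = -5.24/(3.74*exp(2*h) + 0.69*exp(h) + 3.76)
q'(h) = -5.24*(-7.48*exp(2*h) - 0.69*exp(h))/(3.74*exp(2*h) + 0.69*exp(h) + 3.76)^2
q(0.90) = -0.19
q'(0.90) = 0.31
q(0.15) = -0.55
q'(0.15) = 0.62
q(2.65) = -0.01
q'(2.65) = 0.01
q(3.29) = -0.00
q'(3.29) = 0.00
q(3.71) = -0.00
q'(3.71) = 0.00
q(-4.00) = -1.39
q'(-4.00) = 0.01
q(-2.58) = -1.37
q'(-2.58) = 0.03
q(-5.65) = -1.39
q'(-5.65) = 0.00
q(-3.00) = -1.38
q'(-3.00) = 0.02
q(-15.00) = -1.39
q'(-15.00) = 0.00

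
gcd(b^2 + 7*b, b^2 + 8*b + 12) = 1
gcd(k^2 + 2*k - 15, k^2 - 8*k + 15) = k - 3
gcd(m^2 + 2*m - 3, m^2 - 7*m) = 1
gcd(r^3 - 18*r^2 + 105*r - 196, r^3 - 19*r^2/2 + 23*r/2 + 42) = r^2 - 11*r + 28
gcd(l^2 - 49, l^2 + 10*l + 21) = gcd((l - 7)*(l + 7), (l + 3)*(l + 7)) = l + 7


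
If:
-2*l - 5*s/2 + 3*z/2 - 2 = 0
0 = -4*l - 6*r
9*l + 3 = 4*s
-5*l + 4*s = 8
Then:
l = 5/4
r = -5/6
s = 57/16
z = 143/16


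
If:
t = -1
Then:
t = -1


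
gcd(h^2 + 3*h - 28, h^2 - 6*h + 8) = h - 4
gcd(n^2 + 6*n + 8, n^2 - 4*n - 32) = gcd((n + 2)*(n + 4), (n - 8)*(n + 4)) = n + 4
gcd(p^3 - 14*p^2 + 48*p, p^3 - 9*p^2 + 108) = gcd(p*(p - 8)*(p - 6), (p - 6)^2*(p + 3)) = p - 6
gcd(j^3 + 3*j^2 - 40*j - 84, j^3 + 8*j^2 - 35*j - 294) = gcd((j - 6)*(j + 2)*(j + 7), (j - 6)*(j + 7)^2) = j^2 + j - 42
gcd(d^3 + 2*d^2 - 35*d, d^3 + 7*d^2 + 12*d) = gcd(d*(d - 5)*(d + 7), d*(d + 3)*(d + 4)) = d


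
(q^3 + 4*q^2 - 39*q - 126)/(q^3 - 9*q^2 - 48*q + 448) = (q^2 - 3*q - 18)/(q^2 - 16*q + 64)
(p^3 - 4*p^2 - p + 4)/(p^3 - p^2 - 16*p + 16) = (p + 1)/(p + 4)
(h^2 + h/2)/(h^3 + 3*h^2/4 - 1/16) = 8*h/(8*h^2 + 2*h - 1)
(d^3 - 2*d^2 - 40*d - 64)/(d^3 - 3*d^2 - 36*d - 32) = (d + 2)/(d + 1)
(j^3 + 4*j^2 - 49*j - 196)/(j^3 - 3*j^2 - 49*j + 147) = (j + 4)/(j - 3)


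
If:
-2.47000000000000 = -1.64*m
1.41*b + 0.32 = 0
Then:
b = -0.23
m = 1.51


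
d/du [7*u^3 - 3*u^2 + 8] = 3*u*(7*u - 2)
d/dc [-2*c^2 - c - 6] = -4*c - 1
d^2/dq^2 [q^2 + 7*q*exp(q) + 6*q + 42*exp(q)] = 7*q*exp(q) + 56*exp(q) + 2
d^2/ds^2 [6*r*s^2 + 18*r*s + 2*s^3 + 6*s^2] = 12*r + 12*s + 12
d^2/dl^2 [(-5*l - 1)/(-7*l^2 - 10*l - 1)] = 2*(4*(5*l + 1)*(7*l + 5)^2 - 3*(35*l + 19)*(7*l^2 + 10*l + 1))/(7*l^2 + 10*l + 1)^3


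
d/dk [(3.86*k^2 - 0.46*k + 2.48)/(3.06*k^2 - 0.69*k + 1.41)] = (-1.2558*k^2 - 4.2924*k + 1.0626)/(9.3636*k^4 - 4.2228*k^3 + 9.1053*k^2 - 1.9458*k + 1.9881)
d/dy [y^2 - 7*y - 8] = 2*y - 7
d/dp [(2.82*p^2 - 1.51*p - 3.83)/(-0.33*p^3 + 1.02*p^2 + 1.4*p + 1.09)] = (0.9306*p^4 - 0.9966*p^3 + 1.6965*p^2 + 13.9608*p + 3.7161)/(0.1089*p^6 - 0.6732*p^5 + 0.1164*p^4 + 2.1366*p^3 + 4.1836*p^2 + 3.052*p + 1.1881)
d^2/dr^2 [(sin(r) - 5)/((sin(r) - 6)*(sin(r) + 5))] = (-sin(r)^5 + 19*sin(r)^4 - 193*sin(r)^3 + 605*sin(r)^2 - 840*sin(r) - 370)/((sin(r) - 6)^3*(sin(r) + 5)^3)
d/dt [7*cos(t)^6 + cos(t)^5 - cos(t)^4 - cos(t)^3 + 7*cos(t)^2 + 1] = (-42*cos(t)^4 - 5*cos(t)^3 + 4*cos(t)^2 + 3*cos(t) - 14)*sin(t)*cos(t)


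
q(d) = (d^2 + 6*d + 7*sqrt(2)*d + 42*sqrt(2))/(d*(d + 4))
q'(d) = (2*d + 6 + 7*sqrt(2))/(d*(d + 4)) - (d^2 + 6*d + 7*sqrt(2)*d + 42*sqrt(2))/(d*(d + 4)^2) - (d^2 + 6*d + 7*sqrt(2)*d + 42*sqrt(2))/(d^2*(d + 4)) = (-7*sqrt(2)*d^2 - 2*d^2 - 84*sqrt(2)*d - 168*sqrt(2))/(d^2*(d^2 + 8*d + 16))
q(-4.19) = 12.98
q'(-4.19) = 80.86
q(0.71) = 21.29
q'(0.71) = -29.32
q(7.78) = 2.66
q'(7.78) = -0.22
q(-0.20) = -74.02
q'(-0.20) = -371.03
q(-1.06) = -14.01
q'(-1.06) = -12.87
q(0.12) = 124.03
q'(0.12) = -1031.02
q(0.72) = 21.00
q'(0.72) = -28.51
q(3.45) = 4.91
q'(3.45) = -1.19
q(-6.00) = 0.00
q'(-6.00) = 0.32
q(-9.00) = -0.06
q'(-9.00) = -0.07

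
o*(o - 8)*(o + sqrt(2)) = o^3 - 8*o^2 + sqrt(2)*o^2 - 8*sqrt(2)*o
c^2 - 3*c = c*(c - 3)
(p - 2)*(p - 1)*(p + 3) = p^3 - 7*p + 6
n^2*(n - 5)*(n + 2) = n^4 - 3*n^3 - 10*n^2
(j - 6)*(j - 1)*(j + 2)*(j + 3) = j^4 - 2*j^3 - 23*j^2 - 12*j + 36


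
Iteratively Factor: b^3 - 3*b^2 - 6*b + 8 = (b + 2)*(b^2 - 5*b + 4) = (b - 1)*(b + 2)*(b - 4)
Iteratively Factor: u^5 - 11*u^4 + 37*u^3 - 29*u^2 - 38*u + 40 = (u - 5)*(u^4 - 6*u^3 + 7*u^2 + 6*u - 8) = (u - 5)*(u + 1)*(u^3 - 7*u^2 + 14*u - 8) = (u - 5)*(u - 2)*(u + 1)*(u^2 - 5*u + 4) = (u - 5)*(u - 2)*(u - 1)*(u + 1)*(u - 4)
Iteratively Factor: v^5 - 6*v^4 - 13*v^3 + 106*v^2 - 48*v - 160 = (v + 4)*(v^4 - 10*v^3 + 27*v^2 - 2*v - 40) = (v + 1)*(v + 4)*(v^3 - 11*v^2 + 38*v - 40) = (v - 4)*(v + 1)*(v + 4)*(v^2 - 7*v + 10) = (v - 5)*(v - 4)*(v + 1)*(v + 4)*(v - 2)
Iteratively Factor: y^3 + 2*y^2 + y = (y)*(y^2 + 2*y + 1) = y*(y + 1)*(y + 1)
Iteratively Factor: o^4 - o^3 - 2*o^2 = (o)*(o^3 - o^2 - 2*o) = o*(o + 1)*(o^2 - 2*o) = o*(o - 2)*(o + 1)*(o)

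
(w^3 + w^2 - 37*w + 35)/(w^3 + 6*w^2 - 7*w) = (w - 5)/w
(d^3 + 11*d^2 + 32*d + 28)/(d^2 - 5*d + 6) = (d^3 + 11*d^2 + 32*d + 28)/(d^2 - 5*d + 6)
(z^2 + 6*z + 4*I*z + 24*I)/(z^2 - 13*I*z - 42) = (z^2 + z*(6 + 4*I) + 24*I)/(z^2 - 13*I*z - 42)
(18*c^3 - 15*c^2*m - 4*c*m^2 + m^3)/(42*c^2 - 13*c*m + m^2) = (3*c^2 - 2*c*m - m^2)/(7*c - m)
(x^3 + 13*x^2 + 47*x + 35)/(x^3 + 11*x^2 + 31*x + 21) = (x + 5)/(x + 3)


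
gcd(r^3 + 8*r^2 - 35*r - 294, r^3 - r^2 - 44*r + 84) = r^2 + r - 42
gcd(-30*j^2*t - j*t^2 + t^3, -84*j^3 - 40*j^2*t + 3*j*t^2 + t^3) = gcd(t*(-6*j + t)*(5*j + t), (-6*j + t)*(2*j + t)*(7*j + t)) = -6*j + t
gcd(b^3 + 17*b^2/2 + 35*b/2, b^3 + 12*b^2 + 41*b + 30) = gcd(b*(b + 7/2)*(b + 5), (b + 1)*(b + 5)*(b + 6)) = b + 5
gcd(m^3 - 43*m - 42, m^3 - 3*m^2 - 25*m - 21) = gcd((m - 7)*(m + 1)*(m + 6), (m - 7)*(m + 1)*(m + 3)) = m^2 - 6*m - 7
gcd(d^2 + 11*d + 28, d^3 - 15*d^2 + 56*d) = 1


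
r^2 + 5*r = r*(r + 5)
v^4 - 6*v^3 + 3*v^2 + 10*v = v*(v - 5)*(v - 2)*(v + 1)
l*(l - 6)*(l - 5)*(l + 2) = l^4 - 9*l^3 + 8*l^2 + 60*l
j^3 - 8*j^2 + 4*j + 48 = (j - 6)*(j - 4)*(j + 2)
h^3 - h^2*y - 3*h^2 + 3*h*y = h*(h - 3)*(h - y)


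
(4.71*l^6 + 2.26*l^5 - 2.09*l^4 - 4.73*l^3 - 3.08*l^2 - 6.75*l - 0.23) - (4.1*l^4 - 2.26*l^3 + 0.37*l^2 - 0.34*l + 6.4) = 4.71*l^6 + 2.26*l^5 - 6.19*l^4 - 2.47*l^3 - 3.45*l^2 - 6.41*l - 6.63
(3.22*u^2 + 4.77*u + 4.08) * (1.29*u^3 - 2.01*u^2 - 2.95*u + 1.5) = 4.1538*u^5 - 0.3189*u^4 - 13.8235*u^3 - 17.4423*u^2 - 4.881*u + 6.12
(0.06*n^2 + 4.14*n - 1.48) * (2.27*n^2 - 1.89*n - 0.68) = 0.1362*n^4 + 9.2844*n^3 - 11.225*n^2 - 0.0180000000000002*n + 1.0064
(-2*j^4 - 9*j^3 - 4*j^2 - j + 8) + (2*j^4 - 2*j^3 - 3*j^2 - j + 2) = -11*j^3 - 7*j^2 - 2*j + 10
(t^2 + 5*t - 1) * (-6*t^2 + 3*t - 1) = -6*t^4 - 27*t^3 + 20*t^2 - 8*t + 1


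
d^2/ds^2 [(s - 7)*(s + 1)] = 2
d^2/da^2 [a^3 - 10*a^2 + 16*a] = 6*a - 20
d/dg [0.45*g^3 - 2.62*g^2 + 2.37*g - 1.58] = 1.35*g^2 - 5.24*g + 2.37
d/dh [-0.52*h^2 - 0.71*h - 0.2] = -1.04*h - 0.71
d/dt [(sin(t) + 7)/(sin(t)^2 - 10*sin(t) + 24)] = (-14*sin(t) + cos(t)^2 + 93)*cos(t)/(sin(t)^2 - 10*sin(t) + 24)^2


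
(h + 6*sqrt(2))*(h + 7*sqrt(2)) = h^2 + 13*sqrt(2)*h + 84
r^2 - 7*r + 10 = (r - 5)*(r - 2)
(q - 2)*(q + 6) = q^2 + 4*q - 12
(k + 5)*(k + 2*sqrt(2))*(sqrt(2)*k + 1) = sqrt(2)*k^3 + 5*k^2 + 5*sqrt(2)*k^2 + 2*sqrt(2)*k + 25*k + 10*sqrt(2)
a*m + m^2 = m*(a + m)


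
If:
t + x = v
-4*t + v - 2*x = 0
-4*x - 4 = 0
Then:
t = 1/3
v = -2/3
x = -1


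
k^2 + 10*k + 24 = (k + 4)*(k + 6)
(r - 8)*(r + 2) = r^2 - 6*r - 16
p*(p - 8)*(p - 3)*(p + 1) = p^4 - 10*p^3 + 13*p^2 + 24*p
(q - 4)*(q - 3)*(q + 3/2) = q^3 - 11*q^2/2 + 3*q/2 + 18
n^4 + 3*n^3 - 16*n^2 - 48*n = n*(n - 4)*(n + 3)*(n + 4)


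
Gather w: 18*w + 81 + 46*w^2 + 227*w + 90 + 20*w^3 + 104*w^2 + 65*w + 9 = 20*w^3 + 150*w^2 + 310*w + 180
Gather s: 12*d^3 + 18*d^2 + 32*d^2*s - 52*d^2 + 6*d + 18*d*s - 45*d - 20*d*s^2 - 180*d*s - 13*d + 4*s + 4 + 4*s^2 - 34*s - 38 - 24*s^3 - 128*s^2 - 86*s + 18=12*d^3 - 34*d^2 - 52*d - 24*s^3 + s^2*(-20*d - 124) + s*(32*d^2 - 162*d - 116) - 16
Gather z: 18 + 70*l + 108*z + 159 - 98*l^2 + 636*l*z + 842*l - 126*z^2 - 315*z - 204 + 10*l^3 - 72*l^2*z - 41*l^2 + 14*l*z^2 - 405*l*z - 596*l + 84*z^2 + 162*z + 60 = 10*l^3 - 139*l^2 + 316*l + z^2*(14*l - 42) + z*(-72*l^2 + 231*l - 45) + 33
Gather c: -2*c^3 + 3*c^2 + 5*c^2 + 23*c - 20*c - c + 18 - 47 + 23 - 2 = -2*c^3 + 8*c^2 + 2*c - 8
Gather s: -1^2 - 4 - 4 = -9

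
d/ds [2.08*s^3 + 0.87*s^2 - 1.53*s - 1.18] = 6.24*s^2 + 1.74*s - 1.53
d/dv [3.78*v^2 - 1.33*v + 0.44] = 7.56*v - 1.33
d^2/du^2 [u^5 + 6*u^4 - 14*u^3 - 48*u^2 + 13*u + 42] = 20*u^3 + 72*u^2 - 84*u - 96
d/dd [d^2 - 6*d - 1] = 2*d - 6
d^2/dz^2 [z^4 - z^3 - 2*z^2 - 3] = 12*z^2 - 6*z - 4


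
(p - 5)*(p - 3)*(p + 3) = p^3 - 5*p^2 - 9*p + 45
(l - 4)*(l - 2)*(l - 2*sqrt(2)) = l^3 - 6*l^2 - 2*sqrt(2)*l^2 + 8*l + 12*sqrt(2)*l - 16*sqrt(2)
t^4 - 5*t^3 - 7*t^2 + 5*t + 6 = (t - 6)*(t - 1)*(t + 1)^2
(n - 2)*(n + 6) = n^2 + 4*n - 12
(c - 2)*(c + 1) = c^2 - c - 2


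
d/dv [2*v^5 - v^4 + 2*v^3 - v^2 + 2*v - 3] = 10*v^4 - 4*v^3 + 6*v^2 - 2*v + 2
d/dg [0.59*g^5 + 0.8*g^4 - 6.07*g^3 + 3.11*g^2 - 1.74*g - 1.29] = 2.95*g^4 + 3.2*g^3 - 18.21*g^2 + 6.22*g - 1.74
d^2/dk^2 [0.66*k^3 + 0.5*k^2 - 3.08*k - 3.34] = 3.96*k + 1.0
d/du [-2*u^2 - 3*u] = -4*u - 3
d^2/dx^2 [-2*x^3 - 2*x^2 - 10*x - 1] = -12*x - 4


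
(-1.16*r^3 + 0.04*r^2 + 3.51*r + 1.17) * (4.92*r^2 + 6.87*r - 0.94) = -5.7072*r^5 - 7.7724*r^4 + 18.6344*r^3 + 29.8325*r^2 + 4.7385*r - 1.0998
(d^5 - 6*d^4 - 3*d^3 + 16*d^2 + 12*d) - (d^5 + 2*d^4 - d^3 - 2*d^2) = -8*d^4 - 2*d^3 + 18*d^2 + 12*d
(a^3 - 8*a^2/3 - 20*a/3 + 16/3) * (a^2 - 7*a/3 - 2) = a^5 - 5*a^4 - 22*a^3/9 + 236*a^2/9 + 8*a/9 - 32/3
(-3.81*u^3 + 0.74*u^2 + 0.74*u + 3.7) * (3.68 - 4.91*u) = 18.7071*u^4 - 17.6542*u^3 - 0.9102*u^2 - 15.4438*u + 13.616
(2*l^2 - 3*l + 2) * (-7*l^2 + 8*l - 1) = -14*l^4 + 37*l^3 - 40*l^2 + 19*l - 2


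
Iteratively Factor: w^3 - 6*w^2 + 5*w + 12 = (w - 3)*(w^2 - 3*w - 4) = (w - 4)*(w - 3)*(w + 1)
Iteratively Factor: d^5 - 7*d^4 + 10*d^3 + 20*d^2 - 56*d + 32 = (d - 1)*(d^4 - 6*d^3 + 4*d^2 + 24*d - 32) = (d - 2)*(d - 1)*(d^3 - 4*d^2 - 4*d + 16) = (d - 2)*(d - 1)*(d + 2)*(d^2 - 6*d + 8) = (d - 4)*(d - 2)*(d - 1)*(d + 2)*(d - 2)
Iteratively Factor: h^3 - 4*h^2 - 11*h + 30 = (h - 5)*(h^2 + h - 6) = (h - 5)*(h + 3)*(h - 2)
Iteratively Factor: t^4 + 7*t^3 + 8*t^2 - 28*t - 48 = (t + 3)*(t^3 + 4*t^2 - 4*t - 16) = (t + 3)*(t + 4)*(t^2 - 4) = (t + 2)*(t + 3)*(t + 4)*(t - 2)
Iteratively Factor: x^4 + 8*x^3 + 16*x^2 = (x + 4)*(x^3 + 4*x^2) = (x + 4)^2*(x^2) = x*(x + 4)^2*(x)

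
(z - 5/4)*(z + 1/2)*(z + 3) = z^3 + 9*z^2/4 - 23*z/8 - 15/8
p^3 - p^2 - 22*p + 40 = (p - 4)*(p - 2)*(p + 5)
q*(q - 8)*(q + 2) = q^3 - 6*q^2 - 16*q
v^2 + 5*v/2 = v*(v + 5/2)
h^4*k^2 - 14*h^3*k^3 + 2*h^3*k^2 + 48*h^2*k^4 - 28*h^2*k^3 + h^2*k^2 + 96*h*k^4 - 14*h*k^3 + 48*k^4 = (h - 8*k)*(h - 6*k)*(h*k + k)^2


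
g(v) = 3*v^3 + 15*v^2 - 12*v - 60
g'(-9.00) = 447.00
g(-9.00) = -924.00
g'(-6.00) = 132.00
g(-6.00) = -96.00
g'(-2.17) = -34.72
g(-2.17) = 6.02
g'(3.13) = 170.07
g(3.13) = 141.39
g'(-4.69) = 45.26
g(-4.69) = 16.74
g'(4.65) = 322.10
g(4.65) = 510.17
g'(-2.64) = -28.47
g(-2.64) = 21.02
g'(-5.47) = 93.19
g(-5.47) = -36.55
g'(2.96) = 155.65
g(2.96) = 113.71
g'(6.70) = 593.01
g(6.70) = 1435.24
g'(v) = 9*v^2 + 30*v - 12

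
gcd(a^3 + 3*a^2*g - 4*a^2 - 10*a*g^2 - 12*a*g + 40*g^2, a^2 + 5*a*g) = a + 5*g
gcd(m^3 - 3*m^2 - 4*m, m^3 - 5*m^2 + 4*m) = m^2 - 4*m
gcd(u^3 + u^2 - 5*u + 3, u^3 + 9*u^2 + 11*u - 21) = u^2 + 2*u - 3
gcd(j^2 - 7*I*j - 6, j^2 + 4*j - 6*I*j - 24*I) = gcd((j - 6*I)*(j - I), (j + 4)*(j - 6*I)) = j - 6*I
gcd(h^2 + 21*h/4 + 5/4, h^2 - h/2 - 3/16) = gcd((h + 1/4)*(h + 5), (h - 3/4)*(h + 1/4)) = h + 1/4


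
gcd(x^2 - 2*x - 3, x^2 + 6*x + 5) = x + 1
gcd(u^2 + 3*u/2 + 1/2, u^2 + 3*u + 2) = u + 1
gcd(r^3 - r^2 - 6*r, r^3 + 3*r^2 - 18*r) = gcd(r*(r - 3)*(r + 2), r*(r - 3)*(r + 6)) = r^2 - 3*r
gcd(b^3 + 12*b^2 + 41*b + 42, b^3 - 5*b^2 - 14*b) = b + 2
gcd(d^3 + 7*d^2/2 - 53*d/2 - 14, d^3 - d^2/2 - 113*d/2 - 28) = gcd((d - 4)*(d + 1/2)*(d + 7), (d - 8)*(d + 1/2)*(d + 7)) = d^2 + 15*d/2 + 7/2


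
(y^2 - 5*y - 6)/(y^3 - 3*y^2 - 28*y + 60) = (y + 1)/(y^2 + 3*y - 10)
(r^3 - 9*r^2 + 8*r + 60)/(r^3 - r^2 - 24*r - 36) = (r - 5)/(r + 3)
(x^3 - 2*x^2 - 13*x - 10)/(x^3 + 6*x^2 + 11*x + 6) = (x - 5)/(x + 3)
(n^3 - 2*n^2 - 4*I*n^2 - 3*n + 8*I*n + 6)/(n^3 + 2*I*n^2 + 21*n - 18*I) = (n - 2)/(n + 6*I)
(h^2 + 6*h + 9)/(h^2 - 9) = (h + 3)/(h - 3)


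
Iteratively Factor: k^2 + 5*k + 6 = (k + 2)*(k + 3)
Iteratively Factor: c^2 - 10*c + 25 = (c - 5)*(c - 5)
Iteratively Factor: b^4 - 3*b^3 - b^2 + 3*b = (b - 3)*(b^3 - b) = b*(b - 3)*(b^2 - 1) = b*(b - 3)*(b + 1)*(b - 1)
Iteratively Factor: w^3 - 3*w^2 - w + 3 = (w + 1)*(w^2 - 4*w + 3) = (w - 1)*(w + 1)*(w - 3)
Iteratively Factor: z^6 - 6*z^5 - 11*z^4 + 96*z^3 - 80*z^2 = (z)*(z^5 - 6*z^4 - 11*z^3 + 96*z^2 - 80*z) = z^2*(z^4 - 6*z^3 - 11*z^2 + 96*z - 80) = z^2*(z - 4)*(z^3 - 2*z^2 - 19*z + 20) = z^2*(z - 4)*(z + 4)*(z^2 - 6*z + 5) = z^2*(z - 4)*(z - 1)*(z + 4)*(z - 5)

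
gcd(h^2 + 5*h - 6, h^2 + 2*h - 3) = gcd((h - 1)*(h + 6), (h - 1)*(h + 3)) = h - 1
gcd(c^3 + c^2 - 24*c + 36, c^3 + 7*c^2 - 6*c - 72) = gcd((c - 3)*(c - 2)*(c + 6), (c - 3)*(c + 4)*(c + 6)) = c^2 + 3*c - 18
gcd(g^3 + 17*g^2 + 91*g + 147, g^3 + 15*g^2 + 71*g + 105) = g^2 + 10*g + 21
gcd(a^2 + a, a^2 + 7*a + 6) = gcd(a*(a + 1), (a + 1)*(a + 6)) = a + 1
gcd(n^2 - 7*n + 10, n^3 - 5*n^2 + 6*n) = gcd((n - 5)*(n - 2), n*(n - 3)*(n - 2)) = n - 2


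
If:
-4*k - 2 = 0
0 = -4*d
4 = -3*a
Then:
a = -4/3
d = 0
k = -1/2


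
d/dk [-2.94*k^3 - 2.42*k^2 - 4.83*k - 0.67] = -8.82*k^2 - 4.84*k - 4.83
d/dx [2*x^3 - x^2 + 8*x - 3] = 6*x^2 - 2*x + 8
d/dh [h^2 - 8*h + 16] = 2*h - 8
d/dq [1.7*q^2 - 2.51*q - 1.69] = 3.4*q - 2.51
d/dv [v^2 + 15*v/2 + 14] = 2*v + 15/2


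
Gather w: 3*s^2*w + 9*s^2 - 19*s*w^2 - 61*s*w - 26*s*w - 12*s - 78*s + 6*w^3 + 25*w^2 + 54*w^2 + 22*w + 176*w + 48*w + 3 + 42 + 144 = 9*s^2 - 90*s + 6*w^3 + w^2*(79 - 19*s) + w*(3*s^2 - 87*s + 246) + 189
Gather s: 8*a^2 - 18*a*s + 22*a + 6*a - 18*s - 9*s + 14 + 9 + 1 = 8*a^2 + 28*a + s*(-18*a - 27) + 24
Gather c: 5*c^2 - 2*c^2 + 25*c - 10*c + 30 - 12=3*c^2 + 15*c + 18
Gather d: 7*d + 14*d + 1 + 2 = 21*d + 3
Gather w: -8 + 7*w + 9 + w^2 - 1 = w^2 + 7*w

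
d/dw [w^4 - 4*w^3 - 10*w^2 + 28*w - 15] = 4*w^3 - 12*w^2 - 20*w + 28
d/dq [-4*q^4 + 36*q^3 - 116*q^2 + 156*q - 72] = -16*q^3 + 108*q^2 - 232*q + 156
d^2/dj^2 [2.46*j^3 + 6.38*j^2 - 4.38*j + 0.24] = 14.76*j + 12.76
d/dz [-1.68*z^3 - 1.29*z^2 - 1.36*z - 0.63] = -5.04*z^2 - 2.58*z - 1.36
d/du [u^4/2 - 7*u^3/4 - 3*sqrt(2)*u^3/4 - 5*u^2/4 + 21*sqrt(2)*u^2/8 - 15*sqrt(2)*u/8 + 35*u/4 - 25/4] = 2*u^3 - 21*u^2/4 - 9*sqrt(2)*u^2/4 - 5*u/2 + 21*sqrt(2)*u/4 - 15*sqrt(2)/8 + 35/4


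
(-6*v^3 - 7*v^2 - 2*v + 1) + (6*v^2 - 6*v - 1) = -6*v^3 - v^2 - 8*v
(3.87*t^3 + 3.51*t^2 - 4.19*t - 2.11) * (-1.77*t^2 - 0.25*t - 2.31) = -6.8499*t^5 - 7.1802*t^4 - 2.4009*t^3 - 3.3259*t^2 + 10.2064*t + 4.8741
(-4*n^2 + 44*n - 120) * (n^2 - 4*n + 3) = -4*n^4 + 60*n^3 - 308*n^2 + 612*n - 360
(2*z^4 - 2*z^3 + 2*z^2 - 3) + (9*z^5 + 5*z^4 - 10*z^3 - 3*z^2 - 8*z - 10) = 9*z^5 + 7*z^4 - 12*z^3 - z^2 - 8*z - 13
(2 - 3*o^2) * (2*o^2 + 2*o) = -6*o^4 - 6*o^3 + 4*o^2 + 4*o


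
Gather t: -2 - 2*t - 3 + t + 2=-t - 3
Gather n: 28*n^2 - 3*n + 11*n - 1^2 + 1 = 28*n^2 + 8*n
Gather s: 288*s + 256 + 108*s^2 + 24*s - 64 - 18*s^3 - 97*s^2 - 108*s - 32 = -18*s^3 + 11*s^2 + 204*s + 160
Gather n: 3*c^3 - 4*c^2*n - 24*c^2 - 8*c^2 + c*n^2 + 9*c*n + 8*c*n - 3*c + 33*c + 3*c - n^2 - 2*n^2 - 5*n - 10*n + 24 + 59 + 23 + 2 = 3*c^3 - 32*c^2 + 33*c + n^2*(c - 3) + n*(-4*c^2 + 17*c - 15) + 108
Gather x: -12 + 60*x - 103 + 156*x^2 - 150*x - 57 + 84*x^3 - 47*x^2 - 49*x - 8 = 84*x^3 + 109*x^2 - 139*x - 180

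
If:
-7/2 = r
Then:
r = -7/2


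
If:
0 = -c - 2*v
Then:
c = -2*v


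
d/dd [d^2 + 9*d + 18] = 2*d + 9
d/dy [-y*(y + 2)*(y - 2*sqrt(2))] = -3*y^2 - 4*y + 4*sqrt(2)*y + 4*sqrt(2)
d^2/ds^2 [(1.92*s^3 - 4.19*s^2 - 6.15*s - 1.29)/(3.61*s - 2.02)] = (50.043264*s^3 - 84.006144*s^2 + 47.006208*s - 157.51063)/(47.045881*s^3 - 78.974526*s^2 + 44.190732*s - 8.242408)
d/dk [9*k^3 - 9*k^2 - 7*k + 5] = 27*k^2 - 18*k - 7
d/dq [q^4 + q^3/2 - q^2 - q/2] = 4*q^3 + 3*q^2/2 - 2*q - 1/2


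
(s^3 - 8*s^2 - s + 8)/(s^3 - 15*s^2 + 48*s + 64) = (s - 1)/(s - 8)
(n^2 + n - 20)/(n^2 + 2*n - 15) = (n - 4)/(n - 3)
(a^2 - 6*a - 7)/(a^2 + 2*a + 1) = (a - 7)/(a + 1)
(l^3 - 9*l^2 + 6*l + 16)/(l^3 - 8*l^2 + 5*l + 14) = (l - 8)/(l - 7)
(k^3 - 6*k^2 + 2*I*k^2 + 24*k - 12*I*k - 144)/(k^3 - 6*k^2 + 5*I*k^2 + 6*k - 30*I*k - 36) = (k - 4*I)/(k - I)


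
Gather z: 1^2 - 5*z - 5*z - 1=-10*z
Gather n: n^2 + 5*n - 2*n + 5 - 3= n^2 + 3*n + 2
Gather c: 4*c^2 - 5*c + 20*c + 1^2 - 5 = 4*c^2 + 15*c - 4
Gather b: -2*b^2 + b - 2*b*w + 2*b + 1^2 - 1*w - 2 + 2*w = -2*b^2 + b*(3 - 2*w) + w - 1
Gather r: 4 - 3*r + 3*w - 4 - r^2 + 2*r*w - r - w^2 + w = -r^2 + r*(2*w - 4) - w^2 + 4*w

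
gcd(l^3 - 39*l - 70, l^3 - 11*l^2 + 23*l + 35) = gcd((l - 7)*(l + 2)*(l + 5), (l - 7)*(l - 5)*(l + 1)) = l - 7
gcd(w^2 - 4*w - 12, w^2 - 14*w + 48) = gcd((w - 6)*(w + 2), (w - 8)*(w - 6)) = w - 6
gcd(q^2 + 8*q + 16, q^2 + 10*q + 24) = q + 4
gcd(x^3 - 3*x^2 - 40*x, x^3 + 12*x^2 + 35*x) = x^2 + 5*x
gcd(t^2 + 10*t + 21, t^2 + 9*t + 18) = t + 3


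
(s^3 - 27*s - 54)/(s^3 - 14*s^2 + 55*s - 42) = (s^2 + 6*s + 9)/(s^2 - 8*s + 7)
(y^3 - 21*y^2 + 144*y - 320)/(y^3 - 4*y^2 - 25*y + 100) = (y^2 - 16*y + 64)/(y^2 + y - 20)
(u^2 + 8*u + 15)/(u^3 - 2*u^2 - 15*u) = (u + 5)/(u*(u - 5))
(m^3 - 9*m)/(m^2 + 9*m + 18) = m*(m - 3)/(m + 6)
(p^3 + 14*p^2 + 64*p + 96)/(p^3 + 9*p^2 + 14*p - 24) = (p + 4)/(p - 1)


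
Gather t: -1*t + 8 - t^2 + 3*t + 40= -t^2 + 2*t + 48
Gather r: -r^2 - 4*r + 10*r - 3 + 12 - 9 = -r^2 + 6*r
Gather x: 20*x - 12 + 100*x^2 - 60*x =100*x^2 - 40*x - 12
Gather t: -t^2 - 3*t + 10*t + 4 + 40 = -t^2 + 7*t + 44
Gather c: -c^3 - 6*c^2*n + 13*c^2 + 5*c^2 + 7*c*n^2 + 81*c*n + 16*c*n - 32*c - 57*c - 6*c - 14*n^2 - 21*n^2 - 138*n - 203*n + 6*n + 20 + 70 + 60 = -c^3 + c^2*(18 - 6*n) + c*(7*n^2 + 97*n - 95) - 35*n^2 - 335*n + 150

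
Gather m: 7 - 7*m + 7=14 - 7*m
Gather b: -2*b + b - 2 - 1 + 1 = -b - 2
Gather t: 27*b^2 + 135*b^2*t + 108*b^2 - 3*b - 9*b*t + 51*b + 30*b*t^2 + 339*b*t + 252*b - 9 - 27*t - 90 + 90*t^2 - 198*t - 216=135*b^2 + 300*b + t^2*(30*b + 90) + t*(135*b^2 + 330*b - 225) - 315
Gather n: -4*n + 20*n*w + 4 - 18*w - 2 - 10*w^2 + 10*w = n*(20*w - 4) - 10*w^2 - 8*w + 2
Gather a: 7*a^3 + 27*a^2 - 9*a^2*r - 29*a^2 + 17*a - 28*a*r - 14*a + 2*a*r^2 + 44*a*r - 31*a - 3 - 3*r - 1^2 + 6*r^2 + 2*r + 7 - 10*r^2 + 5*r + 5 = 7*a^3 + a^2*(-9*r - 2) + a*(2*r^2 + 16*r - 28) - 4*r^2 + 4*r + 8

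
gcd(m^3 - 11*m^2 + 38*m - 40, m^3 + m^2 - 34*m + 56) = m^2 - 6*m + 8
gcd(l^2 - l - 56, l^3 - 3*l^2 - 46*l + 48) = l - 8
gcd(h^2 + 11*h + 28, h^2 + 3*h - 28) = h + 7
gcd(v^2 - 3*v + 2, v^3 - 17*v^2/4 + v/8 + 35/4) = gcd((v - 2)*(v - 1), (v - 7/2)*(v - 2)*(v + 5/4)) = v - 2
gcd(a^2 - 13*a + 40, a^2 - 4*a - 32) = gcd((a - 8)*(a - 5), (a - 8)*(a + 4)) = a - 8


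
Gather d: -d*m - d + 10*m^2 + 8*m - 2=d*(-m - 1) + 10*m^2 + 8*m - 2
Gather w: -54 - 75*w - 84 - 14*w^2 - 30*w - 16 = -14*w^2 - 105*w - 154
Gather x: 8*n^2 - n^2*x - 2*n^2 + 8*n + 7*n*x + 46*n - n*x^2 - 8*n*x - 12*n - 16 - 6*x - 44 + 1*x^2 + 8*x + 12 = 6*n^2 + 42*n + x^2*(1 - n) + x*(-n^2 - n + 2) - 48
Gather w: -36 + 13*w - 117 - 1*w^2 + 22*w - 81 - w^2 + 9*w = -2*w^2 + 44*w - 234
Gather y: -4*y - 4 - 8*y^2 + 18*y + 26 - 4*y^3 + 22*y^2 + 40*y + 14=-4*y^3 + 14*y^2 + 54*y + 36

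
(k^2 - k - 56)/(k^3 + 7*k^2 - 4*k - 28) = (k - 8)/(k^2 - 4)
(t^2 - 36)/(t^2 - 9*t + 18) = (t + 6)/(t - 3)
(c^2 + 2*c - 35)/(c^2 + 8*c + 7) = (c - 5)/(c + 1)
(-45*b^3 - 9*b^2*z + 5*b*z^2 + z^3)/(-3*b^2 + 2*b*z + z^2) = (-15*b^2 + 2*b*z + z^2)/(-b + z)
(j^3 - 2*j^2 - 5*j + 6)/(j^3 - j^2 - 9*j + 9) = (j + 2)/(j + 3)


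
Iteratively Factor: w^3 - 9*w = (w + 3)*(w^2 - 3*w) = w*(w + 3)*(w - 3)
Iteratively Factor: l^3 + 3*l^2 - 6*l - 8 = (l - 2)*(l^2 + 5*l + 4) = (l - 2)*(l + 1)*(l + 4)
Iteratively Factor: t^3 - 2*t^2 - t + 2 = (t + 1)*(t^2 - 3*t + 2) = (t - 1)*(t + 1)*(t - 2)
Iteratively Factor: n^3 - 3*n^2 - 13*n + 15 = (n - 5)*(n^2 + 2*n - 3) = (n - 5)*(n + 3)*(n - 1)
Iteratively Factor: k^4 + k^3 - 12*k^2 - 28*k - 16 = (k - 4)*(k^3 + 5*k^2 + 8*k + 4) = (k - 4)*(k + 2)*(k^2 + 3*k + 2) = (k - 4)*(k + 1)*(k + 2)*(k + 2)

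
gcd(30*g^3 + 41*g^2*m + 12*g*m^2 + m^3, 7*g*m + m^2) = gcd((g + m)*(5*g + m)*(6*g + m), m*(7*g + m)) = 1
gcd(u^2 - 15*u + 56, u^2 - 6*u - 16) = u - 8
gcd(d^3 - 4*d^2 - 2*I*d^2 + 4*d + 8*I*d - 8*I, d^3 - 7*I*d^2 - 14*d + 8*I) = d - 2*I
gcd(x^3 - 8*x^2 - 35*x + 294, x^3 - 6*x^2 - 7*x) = x - 7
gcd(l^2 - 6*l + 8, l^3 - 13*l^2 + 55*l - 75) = 1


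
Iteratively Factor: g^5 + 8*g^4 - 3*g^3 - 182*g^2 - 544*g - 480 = (g + 4)*(g^4 + 4*g^3 - 19*g^2 - 106*g - 120) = (g + 3)*(g + 4)*(g^3 + g^2 - 22*g - 40) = (g + 2)*(g + 3)*(g + 4)*(g^2 - g - 20) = (g - 5)*(g + 2)*(g + 3)*(g + 4)*(g + 4)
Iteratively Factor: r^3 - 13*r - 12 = (r + 1)*(r^2 - r - 12) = (r - 4)*(r + 1)*(r + 3)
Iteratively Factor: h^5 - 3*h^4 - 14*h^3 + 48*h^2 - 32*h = (h)*(h^4 - 3*h^3 - 14*h^2 + 48*h - 32) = h*(h - 1)*(h^3 - 2*h^2 - 16*h + 32) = h*(h - 1)*(h + 4)*(h^2 - 6*h + 8) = h*(h - 4)*(h - 1)*(h + 4)*(h - 2)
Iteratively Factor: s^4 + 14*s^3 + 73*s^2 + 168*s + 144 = (s + 3)*(s^3 + 11*s^2 + 40*s + 48) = (s + 3)*(s + 4)*(s^2 + 7*s + 12) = (s + 3)^2*(s + 4)*(s + 4)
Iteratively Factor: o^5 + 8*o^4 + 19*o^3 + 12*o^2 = (o + 1)*(o^4 + 7*o^3 + 12*o^2) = (o + 1)*(o + 4)*(o^3 + 3*o^2) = o*(o + 1)*(o + 4)*(o^2 + 3*o) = o^2*(o + 1)*(o + 4)*(o + 3)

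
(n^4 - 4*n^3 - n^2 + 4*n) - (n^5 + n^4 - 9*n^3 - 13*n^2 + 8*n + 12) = -n^5 + 5*n^3 + 12*n^2 - 4*n - 12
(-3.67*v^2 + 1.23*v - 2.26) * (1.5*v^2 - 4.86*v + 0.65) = -5.505*v^4 + 19.6812*v^3 - 11.7533*v^2 + 11.7831*v - 1.469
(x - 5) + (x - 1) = 2*x - 6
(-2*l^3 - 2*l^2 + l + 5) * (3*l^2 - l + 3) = -6*l^5 - 4*l^4 - l^3 + 8*l^2 - 2*l + 15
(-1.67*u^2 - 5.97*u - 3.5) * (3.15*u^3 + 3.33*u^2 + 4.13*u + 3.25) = -5.2605*u^5 - 24.3666*u^4 - 37.8022*u^3 - 41.7386*u^2 - 33.8575*u - 11.375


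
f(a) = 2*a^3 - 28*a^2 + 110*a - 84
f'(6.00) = -10.00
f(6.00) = 0.00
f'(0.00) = 110.00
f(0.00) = -84.00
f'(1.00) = 60.00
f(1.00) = 0.00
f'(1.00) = 60.00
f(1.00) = 0.00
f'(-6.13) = 678.74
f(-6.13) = -2271.15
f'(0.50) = 83.50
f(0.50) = -35.75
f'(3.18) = -7.41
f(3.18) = 46.97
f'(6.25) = -5.62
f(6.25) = -1.97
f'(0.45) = 86.02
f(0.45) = -39.99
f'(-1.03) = 174.05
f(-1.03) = -229.19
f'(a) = 6*a^2 - 56*a + 110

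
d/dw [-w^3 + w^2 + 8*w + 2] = -3*w^2 + 2*w + 8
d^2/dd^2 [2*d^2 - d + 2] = 4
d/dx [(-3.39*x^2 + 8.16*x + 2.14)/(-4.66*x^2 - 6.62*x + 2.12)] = (60.4674*x^2 + 5.57119999999999*x + 31.466)/(21.7156*x^4 + 61.6984*x^3 + 24.066*x^2 - 28.0688*x + 4.4944)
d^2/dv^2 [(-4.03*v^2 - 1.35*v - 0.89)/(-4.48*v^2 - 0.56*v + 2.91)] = (33.9691520000001*v^3 + 422.40576*v^2 + 118.995072*v + 96.416518)/(89.915392*v^6 + 33.718272*v^5 - 170.999808*v^4 - 43.628032*v^3 + 111.073536*v^2 + 14.226408*v - 24.642171)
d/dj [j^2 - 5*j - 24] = 2*j - 5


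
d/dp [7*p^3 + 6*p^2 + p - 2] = 21*p^2 + 12*p + 1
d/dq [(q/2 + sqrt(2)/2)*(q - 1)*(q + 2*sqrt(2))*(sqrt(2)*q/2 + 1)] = sqrt(2)*q^3 - 3*sqrt(2)*q^2/4 + 6*q^2 - 4*q + 5*sqrt(2)*q - 5*sqrt(2)/2 + 2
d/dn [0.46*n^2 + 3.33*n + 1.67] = 0.92*n + 3.33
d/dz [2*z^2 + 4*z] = 4*z + 4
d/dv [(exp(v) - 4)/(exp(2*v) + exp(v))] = (-exp(2*v) + 8*exp(v) + 4)*exp(-v)/(exp(2*v) + 2*exp(v) + 1)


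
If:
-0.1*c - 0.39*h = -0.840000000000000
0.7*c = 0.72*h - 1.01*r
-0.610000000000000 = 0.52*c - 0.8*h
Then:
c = 1.54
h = 1.76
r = 0.19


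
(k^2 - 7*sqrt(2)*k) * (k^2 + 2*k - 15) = k^4 - 7*sqrt(2)*k^3 + 2*k^3 - 14*sqrt(2)*k^2 - 15*k^2 + 105*sqrt(2)*k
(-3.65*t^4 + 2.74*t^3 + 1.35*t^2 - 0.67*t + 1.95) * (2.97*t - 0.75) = -10.8405*t^5 + 10.8753*t^4 + 1.9545*t^3 - 3.0024*t^2 + 6.294*t - 1.4625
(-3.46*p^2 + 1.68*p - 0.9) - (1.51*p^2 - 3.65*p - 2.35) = -4.97*p^2 + 5.33*p + 1.45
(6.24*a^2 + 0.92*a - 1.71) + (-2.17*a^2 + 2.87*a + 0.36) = 4.07*a^2 + 3.79*a - 1.35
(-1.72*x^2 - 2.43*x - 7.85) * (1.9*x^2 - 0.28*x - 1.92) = -3.268*x^4 - 4.1354*x^3 - 10.9322*x^2 + 6.8636*x + 15.072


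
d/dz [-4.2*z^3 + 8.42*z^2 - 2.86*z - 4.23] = -12.6*z^2 + 16.84*z - 2.86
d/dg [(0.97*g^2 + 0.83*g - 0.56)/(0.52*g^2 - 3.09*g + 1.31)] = (-3.4289*g^2 + 3.1238*g - 0.6431)/(0.2704*g^4 - 3.2136*g^3 + 10.9105*g^2 - 8.0958*g + 1.7161)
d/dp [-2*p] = -2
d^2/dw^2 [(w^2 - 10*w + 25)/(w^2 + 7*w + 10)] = 2*(-17*w^3 + 45*w^2 + 825*w + 1775)/(w^6 + 21*w^5 + 177*w^4 + 763*w^3 + 1770*w^2 + 2100*w + 1000)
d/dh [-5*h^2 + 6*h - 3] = 6 - 10*h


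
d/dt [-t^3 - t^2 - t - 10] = -3*t^2 - 2*t - 1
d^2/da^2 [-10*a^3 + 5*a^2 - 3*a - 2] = 10 - 60*a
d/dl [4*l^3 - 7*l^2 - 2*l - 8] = 12*l^2 - 14*l - 2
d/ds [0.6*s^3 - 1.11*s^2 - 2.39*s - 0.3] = 1.8*s^2 - 2.22*s - 2.39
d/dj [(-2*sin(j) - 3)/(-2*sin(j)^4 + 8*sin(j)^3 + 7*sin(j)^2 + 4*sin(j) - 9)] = 2*(-6*sin(j)^4 + 4*sin(j)^3 + 43*sin(j)^2 + 21*sin(j) + 15)*cos(j)/(2*sin(j)^4 - 8*sin(j)^3 - 7*sin(j)^2 - 4*sin(j) + 9)^2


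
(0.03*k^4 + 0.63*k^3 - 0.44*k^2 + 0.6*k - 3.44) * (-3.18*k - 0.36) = -0.0954*k^5 - 2.0142*k^4 + 1.1724*k^3 - 1.7496*k^2 + 10.7232*k + 1.2384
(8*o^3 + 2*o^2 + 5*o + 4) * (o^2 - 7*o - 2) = 8*o^5 - 54*o^4 - 25*o^3 - 35*o^2 - 38*o - 8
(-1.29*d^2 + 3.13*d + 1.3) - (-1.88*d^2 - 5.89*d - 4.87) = 0.59*d^2 + 9.02*d + 6.17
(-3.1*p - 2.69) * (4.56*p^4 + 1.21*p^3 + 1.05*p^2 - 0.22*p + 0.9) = -14.136*p^5 - 16.0174*p^4 - 6.5099*p^3 - 2.1425*p^2 - 2.1982*p - 2.421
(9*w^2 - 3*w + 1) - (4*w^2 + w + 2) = 5*w^2 - 4*w - 1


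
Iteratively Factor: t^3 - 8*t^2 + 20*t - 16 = (t - 2)*(t^2 - 6*t + 8) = (t - 4)*(t - 2)*(t - 2)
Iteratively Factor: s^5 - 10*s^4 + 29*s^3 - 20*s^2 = (s - 4)*(s^4 - 6*s^3 + 5*s^2) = (s - 5)*(s - 4)*(s^3 - s^2) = s*(s - 5)*(s - 4)*(s^2 - s) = s*(s - 5)*(s - 4)*(s - 1)*(s)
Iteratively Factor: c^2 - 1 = (c - 1)*(c + 1)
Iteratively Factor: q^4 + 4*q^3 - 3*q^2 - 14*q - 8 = (q + 1)*(q^3 + 3*q^2 - 6*q - 8) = (q + 1)^2*(q^2 + 2*q - 8) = (q - 2)*(q + 1)^2*(q + 4)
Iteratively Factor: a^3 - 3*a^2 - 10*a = (a)*(a^2 - 3*a - 10) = a*(a - 5)*(a + 2)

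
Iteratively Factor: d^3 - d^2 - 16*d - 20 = (d - 5)*(d^2 + 4*d + 4) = (d - 5)*(d + 2)*(d + 2)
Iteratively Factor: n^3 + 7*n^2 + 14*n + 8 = (n + 4)*(n^2 + 3*n + 2) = (n + 1)*(n + 4)*(n + 2)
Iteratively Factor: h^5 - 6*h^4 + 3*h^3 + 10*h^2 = (h + 1)*(h^4 - 7*h^3 + 10*h^2) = (h - 2)*(h + 1)*(h^3 - 5*h^2) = h*(h - 2)*(h + 1)*(h^2 - 5*h) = h*(h - 5)*(h - 2)*(h + 1)*(h)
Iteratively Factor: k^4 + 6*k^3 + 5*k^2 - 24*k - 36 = (k + 3)*(k^3 + 3*k^2 - 4*k - 12) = (k - 2)*(k + 3)*(k^2 + 5*k + 6) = (k - 2)*(k + 3)^2*(k + 2)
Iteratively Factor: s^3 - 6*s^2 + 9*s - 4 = (s - 1)*(s^2 - 5*s + 4) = (s - 4)*(s - 1)*(s - 1)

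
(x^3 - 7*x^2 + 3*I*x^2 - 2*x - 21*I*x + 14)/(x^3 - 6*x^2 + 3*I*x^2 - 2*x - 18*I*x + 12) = (x - 7)/(x - 6)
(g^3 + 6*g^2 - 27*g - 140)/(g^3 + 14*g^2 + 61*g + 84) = (g - 5)/(g + 3)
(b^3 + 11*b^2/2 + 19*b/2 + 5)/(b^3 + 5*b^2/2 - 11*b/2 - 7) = (2*b^2 + 9*b + 10)/(2*b^2 + 3*b - 14)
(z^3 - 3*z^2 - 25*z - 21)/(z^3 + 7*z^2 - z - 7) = (z^2 - 4*z - 21)/(z^2 + 6*z - 7)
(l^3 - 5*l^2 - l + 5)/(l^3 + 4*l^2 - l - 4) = (l - 5)/(l + 4)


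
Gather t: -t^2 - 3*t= -t^2 - 3*t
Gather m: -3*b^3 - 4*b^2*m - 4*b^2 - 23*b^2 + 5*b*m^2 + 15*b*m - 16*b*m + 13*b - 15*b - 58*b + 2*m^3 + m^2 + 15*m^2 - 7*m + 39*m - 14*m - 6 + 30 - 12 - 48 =-3*b^3 - 27*b^2 - 60*b + 2*m^3 + m^2*(5*b + 16) + m*(-4*b^2 - b + 18) - 36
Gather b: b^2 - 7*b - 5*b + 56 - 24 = b^2 - 12*b + 32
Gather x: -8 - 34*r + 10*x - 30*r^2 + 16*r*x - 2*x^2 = -30*r^2 - 34*r - 2*x^2 + x*(16*r + 10) - 8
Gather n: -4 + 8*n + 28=8*n + 24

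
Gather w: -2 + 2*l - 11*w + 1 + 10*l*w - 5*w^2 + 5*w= 2*l - 5*w^2 + w*(10*l - 6) - 1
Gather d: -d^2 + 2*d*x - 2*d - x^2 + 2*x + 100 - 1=-d^2 + d*(2*x - 2) - x^2 + 2*x + 99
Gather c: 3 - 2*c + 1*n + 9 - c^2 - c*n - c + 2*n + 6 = -c^2 + c*(-n - 3) + 3*n + 18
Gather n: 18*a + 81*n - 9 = 18*a + 81*n - 9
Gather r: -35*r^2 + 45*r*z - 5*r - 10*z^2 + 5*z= -35*r^2 + r*(45*z - 5) - 10*z^2 + 5*z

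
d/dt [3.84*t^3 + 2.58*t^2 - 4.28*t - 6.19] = 11.52*t^2 + 5.16*t - 4.28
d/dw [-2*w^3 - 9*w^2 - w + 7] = -6*w^2 - 18*w - 1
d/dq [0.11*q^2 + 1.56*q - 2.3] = 0.22*q + 1.56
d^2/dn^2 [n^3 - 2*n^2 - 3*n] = 6*n - 4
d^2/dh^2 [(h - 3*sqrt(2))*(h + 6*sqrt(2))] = 2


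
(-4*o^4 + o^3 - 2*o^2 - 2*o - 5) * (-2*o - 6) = 8*o^5 + 22*o^4 - 2*o^3 + 16*o^2 + 22*o + 30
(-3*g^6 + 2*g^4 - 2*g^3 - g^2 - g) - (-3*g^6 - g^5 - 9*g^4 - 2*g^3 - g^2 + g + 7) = g^5 + 11*g^4 - 2*g - 7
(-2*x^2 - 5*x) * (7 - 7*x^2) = 14*x^4 + 35*x^3 - 14*x^2 - 35*x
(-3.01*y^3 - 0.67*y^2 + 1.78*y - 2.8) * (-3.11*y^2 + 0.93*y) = 9.3611*y^5 - 0.7156*y^4 - 6.1589*y^3 + 10.3634*y^2 - 2.604*y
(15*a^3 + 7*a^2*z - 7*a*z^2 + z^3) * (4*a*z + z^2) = 60*a^4*z + 43*a^3*z^2 - 21*a^2*z^3 - 3*a*z^4 + z^5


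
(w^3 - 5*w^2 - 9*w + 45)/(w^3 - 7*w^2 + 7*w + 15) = (w + 3)/(w + 1)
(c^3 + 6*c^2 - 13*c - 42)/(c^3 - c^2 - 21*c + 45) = (c^2 + 9*c + 14)/(c^2 + 2*c - 15)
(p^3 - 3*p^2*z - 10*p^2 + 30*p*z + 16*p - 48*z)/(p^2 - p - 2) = (p^2 - 3*p*z - 8*p + 24*z)/(p + 1)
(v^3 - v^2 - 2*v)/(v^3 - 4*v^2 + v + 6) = v/(v - 3)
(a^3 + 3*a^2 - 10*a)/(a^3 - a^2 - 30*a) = (a - 2)/(a - 6)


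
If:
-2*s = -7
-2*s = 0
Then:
No Solution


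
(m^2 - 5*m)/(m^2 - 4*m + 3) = m*(m - 5)/(m^2 - 4*m + 3)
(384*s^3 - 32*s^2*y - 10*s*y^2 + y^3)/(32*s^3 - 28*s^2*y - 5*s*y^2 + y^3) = (-48*s^2 - 2*s*y + y^2)/(-4*s^2 + 3*s*y + y^2)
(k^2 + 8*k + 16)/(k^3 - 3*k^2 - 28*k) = (k + 4)/(k*(k - 7))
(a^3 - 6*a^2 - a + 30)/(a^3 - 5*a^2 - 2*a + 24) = (a - 5)/(a - 4)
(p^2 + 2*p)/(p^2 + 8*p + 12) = p/(p + 6)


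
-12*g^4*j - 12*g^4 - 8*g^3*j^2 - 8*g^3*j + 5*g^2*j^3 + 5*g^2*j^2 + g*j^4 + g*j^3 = (-2*g + j)*(g + j)*(6*g + j)*(g*j + g)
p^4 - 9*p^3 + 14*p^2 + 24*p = p*(p - 6)*(p - 4)*(p + 1)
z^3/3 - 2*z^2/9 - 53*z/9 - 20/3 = (z/3 + 1)*(z - 5)*(z + 4/3)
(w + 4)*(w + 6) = w^2 + 10*w + 24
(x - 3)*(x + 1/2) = x^2 - 5*x/2 - 3/2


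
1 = 1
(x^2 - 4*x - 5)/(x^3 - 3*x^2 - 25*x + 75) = (x + 1)/(x^2 + 2*x - 15)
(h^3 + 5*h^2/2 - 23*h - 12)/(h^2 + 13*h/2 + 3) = h - 4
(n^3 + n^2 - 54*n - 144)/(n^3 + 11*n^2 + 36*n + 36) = (n - 8)/(n + 2)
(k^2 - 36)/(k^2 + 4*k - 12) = (k - 6)/(k - 2)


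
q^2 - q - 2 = (q - 2)*(q + 1)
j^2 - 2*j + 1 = (j - 1)^2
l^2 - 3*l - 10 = (l - 5)*(l + 2)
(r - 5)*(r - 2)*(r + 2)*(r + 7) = r^4 + 2*r^3 - 39*r^2 - 8*r + 140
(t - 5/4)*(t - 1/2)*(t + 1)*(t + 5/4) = t^4 + t^3/2 - 33*t^2/16 - 25*t/32 + 25/32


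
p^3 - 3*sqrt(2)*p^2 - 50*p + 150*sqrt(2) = (p - 5*sqrt(2))*(p - 3*sqrt(2))*(p + 5*sqrt(2))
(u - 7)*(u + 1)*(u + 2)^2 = u^4 - 2*u^3 - 27*u^2 - 52*u - 28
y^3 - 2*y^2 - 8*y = y*(y - 4)*(y + 2)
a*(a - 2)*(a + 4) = a^3 + 2*a^2 - 8*a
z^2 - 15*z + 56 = (z - 8)*(z - 7)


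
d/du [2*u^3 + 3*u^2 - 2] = 6*u*(u + 1)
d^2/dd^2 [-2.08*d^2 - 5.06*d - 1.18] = -4.16000000000000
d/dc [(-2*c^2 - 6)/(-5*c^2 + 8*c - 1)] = 8*(-2*c^2 - 7*c + 6)/(25*c^4 - 80*c^3 + 74*c^2 - 16*c + 1)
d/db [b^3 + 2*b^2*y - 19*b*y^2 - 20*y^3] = 3*b^2 + 4*b*y - 19*y^2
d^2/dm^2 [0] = 0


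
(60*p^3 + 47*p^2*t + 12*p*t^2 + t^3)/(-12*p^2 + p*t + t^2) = (-15*p^2 - 8*p*t - t^2)/(3*p - t)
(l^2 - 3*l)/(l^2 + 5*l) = (l - 3)/(l + 5)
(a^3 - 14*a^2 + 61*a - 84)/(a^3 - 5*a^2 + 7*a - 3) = (a^2 - 11*a + 28)/(a^2 - 2*a + 1)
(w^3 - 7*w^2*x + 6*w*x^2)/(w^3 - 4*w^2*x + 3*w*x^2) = (-w + 6*x)/(-w + 3*x)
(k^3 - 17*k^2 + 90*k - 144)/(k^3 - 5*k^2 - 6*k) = (k^2 - 11*k + 24)/(k*(k + 1))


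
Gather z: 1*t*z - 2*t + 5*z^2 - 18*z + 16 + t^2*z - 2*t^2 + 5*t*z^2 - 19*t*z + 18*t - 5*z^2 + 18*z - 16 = -2*t^2 + 5*t*z^2 + 16*t + z*(t^2 - 18*t)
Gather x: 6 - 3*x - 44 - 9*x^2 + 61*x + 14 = -9*x^2 + 58*x - 24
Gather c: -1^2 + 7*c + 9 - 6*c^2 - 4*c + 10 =-6*c^2 + 3*c + 18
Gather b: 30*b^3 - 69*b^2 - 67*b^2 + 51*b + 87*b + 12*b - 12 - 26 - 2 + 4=30*b^3 - 136*b^2 + 150*b - 36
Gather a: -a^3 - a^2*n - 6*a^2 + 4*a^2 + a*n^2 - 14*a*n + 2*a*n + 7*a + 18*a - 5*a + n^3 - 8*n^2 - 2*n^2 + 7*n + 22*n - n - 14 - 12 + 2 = -a^3 + a^2*(-n - 2) + a*(n^2 - 12*n + 20) + n^3 - 10*n^2 + 28*n - 24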